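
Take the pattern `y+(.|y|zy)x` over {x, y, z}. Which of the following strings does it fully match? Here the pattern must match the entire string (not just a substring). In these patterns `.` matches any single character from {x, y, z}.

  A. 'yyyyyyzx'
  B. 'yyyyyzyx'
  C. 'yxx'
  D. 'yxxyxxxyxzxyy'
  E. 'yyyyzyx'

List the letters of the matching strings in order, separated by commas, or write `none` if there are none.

A. 'yyyyyyzx' → match
B. 'yyyyyzyx' → match
C. 'yxx' → match
D → no match — must end with 'x'
E. 'yyyyzyx' → match

A, B, C, E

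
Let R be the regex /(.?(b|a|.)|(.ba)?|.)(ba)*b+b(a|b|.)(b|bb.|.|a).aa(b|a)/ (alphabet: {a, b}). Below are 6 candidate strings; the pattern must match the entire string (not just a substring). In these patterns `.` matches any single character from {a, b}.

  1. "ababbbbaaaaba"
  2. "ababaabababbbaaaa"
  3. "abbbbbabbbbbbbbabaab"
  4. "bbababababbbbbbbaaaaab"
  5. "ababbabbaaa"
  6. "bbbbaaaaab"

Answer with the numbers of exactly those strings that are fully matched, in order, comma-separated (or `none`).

1 → no match
2 → no match
3 → no match
4 → match
5. "ababbabbaaa" → match
6. "bbbbaaaaab" → match

4, 5, 6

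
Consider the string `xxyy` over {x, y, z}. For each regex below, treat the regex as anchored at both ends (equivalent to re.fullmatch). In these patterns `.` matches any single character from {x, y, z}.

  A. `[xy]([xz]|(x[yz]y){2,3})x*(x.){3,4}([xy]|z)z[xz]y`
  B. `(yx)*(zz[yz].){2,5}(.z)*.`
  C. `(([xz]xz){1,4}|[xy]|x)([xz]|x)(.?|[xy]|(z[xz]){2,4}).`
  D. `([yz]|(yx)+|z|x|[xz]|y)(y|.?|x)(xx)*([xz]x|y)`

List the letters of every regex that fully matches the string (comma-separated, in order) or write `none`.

A → no match
B → no match
C → match
D → no match

C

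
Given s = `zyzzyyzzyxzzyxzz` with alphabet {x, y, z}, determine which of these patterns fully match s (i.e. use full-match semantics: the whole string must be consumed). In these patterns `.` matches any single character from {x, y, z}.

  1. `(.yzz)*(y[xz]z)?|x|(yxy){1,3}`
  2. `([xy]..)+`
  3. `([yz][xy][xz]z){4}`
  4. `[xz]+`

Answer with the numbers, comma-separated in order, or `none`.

1 → no match
2 → no match
3 → match
4 → no match

3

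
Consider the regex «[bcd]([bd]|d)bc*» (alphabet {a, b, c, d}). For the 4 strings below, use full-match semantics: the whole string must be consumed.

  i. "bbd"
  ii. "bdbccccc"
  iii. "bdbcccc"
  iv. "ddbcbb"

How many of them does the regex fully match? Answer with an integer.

i → no match
ii → match
iii → match
iv → no match
Total matched: 2

2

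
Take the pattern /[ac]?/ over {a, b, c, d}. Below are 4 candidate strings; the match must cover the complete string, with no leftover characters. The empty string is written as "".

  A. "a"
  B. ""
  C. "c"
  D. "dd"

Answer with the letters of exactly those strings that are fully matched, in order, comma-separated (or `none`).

A, B, C

A → match
B → match
C → match
D → no match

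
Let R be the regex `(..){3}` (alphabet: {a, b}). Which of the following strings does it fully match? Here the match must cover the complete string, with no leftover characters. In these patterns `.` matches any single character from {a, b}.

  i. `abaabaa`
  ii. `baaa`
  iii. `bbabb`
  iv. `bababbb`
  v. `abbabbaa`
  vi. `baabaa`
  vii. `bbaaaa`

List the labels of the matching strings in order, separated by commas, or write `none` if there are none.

vi, vii

i → no match
ii → no match
iii → no match
iv → no match
v → no match
vi → match
vii → match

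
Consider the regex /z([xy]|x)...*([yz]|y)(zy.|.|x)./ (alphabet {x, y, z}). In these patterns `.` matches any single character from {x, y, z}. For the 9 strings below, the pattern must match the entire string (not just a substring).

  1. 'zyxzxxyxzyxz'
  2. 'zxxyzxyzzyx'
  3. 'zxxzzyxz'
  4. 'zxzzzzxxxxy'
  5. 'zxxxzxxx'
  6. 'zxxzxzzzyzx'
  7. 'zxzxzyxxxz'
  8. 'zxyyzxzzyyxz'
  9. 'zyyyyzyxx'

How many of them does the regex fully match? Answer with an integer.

6

1 → match
2 → match
3 → match
4 → no match
5 → no match
6 → match
7 → no match
8 → match
9 → match
Total matched: 6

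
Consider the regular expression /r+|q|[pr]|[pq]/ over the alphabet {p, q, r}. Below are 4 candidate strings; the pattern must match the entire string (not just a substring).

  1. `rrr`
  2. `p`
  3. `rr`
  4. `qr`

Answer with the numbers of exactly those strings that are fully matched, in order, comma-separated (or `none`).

1, 2, 3

1. `rrr` → match
2. `p` → match
3. `rr` → match
4. `qr` → no match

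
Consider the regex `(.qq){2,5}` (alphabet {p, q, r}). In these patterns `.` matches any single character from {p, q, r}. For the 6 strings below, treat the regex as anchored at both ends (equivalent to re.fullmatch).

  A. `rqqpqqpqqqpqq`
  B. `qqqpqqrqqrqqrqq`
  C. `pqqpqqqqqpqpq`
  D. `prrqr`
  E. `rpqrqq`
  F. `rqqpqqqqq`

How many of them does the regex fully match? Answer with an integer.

A → no match
B → match
C → no match — must end with `qq`
D → no match — must end with `qq`
E → no match
F → match
Total matched: 2

2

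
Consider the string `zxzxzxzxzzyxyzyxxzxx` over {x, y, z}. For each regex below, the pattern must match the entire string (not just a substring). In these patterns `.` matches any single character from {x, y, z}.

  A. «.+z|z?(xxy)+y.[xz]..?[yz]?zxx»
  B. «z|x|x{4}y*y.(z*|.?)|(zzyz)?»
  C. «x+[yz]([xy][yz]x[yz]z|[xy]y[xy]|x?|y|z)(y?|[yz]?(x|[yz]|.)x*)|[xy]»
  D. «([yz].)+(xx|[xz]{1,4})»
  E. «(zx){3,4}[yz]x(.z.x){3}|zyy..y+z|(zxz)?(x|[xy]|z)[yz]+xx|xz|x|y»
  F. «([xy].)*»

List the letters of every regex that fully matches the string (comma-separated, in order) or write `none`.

A → no match
B → no match
C → no match
D → match
E → match
F → no match

D, E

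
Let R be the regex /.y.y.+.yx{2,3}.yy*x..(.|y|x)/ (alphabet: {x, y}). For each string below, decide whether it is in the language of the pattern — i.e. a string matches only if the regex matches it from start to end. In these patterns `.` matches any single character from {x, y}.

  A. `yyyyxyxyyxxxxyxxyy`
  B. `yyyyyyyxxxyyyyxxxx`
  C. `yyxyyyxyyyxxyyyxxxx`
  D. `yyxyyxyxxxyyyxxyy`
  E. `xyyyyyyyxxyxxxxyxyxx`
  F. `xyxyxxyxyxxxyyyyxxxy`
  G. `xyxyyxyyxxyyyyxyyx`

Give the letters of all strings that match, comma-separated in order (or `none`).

A → match
B → match
C → match
D → match
E → match
F → match
G → match

A, B, C, D, E, F, G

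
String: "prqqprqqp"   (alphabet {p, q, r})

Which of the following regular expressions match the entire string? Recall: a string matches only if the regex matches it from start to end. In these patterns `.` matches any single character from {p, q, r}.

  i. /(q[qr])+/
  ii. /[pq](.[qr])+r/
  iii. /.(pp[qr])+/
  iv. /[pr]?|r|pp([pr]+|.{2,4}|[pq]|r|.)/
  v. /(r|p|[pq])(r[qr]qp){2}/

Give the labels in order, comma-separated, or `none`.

i → no match — must start with "q"
ii → no match — must end with "r"
iii → no match
iv → no match
v → match

v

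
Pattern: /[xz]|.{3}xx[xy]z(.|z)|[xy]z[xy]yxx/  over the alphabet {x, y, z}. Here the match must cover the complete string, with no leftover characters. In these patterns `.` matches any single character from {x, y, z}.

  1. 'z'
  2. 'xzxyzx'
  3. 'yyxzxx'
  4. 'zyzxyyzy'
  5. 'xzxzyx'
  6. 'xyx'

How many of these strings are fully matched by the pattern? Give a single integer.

1

1. 'z' → match
2. 'xzxyzx' → no match
3. 'yyxzxx' → no match
4. 'zyzxyyzy' → no match
5. 'xzxzyx' → no match
6. 'xyx' → no match
Total matched: 1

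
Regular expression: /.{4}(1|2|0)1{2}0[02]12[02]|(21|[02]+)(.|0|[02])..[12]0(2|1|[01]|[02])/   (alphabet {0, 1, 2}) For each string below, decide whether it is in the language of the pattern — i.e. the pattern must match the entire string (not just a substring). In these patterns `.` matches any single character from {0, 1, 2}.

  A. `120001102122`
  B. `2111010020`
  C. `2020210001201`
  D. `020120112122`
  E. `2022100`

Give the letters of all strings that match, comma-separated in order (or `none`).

A. `120001102122` → match
B. `2111010020` → no match
C → no match
D. `020120112122` → no match
E. `2022100` → match

A, E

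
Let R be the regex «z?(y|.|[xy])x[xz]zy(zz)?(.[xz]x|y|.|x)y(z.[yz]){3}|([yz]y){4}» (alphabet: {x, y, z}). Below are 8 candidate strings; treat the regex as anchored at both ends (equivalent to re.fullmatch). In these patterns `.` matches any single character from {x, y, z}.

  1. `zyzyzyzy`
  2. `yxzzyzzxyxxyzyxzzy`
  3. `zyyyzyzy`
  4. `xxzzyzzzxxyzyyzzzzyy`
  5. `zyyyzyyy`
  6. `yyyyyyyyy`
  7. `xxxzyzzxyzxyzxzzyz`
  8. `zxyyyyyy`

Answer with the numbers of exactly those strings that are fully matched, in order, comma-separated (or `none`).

1. `zyzyzyzy` → match
2 → no match
3. `zyyyzyzy` → match
4 → match
5. `zyyyzyyy` → match
6. `yyyyyyyyy` → no match
7 → match
8. `zxyyyyyy` → no match

1, 3, 4, 5, 7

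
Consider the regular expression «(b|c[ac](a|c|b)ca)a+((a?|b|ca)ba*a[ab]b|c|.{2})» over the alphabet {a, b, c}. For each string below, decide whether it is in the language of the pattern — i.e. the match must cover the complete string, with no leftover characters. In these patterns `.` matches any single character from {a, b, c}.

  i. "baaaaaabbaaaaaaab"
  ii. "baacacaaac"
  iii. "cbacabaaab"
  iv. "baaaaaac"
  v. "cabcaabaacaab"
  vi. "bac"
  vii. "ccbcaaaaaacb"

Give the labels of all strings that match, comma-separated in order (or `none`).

i → match
ii. "baacacaaac" → no match
iii. "cbacabaaab" → no match
iv. "baaaaaac" → match
v → no match
vi. "bac" → match
vii. "ccbcaaaaaacb" → match

i, iv, vi, vii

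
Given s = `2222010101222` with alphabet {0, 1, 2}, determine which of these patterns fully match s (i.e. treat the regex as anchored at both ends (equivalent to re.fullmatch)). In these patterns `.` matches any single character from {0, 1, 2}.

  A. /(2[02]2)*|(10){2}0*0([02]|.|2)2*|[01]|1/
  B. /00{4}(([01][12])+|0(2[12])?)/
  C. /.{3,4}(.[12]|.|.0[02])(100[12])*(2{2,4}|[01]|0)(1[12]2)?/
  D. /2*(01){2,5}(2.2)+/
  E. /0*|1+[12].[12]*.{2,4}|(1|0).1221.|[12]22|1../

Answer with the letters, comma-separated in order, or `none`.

A → no match
B → no match — must start with `00`
C → no match
D → match
E → no match

D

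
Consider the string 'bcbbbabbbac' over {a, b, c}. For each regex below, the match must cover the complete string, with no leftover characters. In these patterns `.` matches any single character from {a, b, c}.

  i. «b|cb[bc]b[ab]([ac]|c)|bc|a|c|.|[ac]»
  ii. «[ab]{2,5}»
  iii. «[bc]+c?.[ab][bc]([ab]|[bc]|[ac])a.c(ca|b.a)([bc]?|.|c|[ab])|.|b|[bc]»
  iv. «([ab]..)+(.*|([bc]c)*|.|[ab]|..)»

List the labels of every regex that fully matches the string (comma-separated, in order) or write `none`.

i → no match
ii → no match
iii → no match
iv → match

iv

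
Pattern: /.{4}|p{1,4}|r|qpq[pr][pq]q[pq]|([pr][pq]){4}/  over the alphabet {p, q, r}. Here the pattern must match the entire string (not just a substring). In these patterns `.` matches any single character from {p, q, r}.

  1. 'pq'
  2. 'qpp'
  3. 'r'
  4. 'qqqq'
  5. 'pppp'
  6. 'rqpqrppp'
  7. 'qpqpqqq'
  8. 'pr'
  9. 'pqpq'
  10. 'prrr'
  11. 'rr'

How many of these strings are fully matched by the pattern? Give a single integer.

7

1 → no match
2 → no match
3 → match
4 → match
5 → match
6 → match
7 → match
8 → no match
9 → match
10 → match
11 → no match
Total matched: 7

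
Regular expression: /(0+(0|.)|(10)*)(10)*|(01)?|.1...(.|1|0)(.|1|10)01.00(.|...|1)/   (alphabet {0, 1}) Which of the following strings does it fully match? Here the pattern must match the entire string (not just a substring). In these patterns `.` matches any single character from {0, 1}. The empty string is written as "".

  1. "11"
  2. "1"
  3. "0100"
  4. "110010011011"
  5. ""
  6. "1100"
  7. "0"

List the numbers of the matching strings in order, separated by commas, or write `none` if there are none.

5

1 → no match
2 → no match
3 → no match
4 → no match
5 → match
6 → no match
7 → no match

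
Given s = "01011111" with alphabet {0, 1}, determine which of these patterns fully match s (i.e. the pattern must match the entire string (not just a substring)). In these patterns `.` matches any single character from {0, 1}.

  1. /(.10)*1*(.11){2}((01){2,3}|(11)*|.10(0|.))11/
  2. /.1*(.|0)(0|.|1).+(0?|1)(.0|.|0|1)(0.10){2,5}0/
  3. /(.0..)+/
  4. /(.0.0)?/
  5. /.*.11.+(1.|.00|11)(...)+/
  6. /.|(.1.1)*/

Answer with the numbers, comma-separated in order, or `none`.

6

1 → no match
2 → no match — must end with "100"
3 → no match
4 → no match
5 → no match
6 → match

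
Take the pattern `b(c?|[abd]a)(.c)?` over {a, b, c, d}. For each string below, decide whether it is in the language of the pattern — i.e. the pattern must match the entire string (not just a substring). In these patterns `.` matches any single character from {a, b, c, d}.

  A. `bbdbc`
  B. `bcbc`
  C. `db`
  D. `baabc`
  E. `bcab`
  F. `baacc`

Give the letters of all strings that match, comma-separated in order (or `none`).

B, D, F

A → no match
B → match
C → no match — must start with `b`
D → match
E → no match
F → match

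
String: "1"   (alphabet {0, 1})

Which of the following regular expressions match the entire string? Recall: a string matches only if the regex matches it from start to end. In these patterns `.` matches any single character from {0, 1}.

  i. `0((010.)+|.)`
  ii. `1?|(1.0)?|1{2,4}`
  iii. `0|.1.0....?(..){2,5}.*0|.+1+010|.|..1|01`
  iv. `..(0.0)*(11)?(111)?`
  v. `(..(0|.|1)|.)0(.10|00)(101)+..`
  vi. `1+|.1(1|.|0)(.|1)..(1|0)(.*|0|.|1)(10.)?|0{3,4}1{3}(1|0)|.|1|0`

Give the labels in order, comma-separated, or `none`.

ii, iii, vi

i → no match — must start with "0"
ii → match
iii → match
iv → no match
v → no match
vi → match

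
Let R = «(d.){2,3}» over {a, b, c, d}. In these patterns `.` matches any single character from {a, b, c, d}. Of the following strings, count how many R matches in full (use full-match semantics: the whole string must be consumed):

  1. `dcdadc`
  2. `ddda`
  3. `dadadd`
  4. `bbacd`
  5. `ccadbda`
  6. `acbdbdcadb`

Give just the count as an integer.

1. `dcdadc` → match
2. `ddda` → match
3. `dadadd` → match
4. `bbacd` → no match — must start with `d`
5. `ccadbda` → no match — must start with `d`
6. `acbdbdcadb` → no match — must start with `d`
Total matched: 3

3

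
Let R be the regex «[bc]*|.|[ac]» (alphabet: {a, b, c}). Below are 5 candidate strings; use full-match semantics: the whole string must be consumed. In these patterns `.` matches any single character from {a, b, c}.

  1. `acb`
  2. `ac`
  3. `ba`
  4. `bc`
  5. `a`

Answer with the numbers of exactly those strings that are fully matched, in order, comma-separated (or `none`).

1 → no match
2 → no match
3 → no match
4 → match
5 → match

4, 5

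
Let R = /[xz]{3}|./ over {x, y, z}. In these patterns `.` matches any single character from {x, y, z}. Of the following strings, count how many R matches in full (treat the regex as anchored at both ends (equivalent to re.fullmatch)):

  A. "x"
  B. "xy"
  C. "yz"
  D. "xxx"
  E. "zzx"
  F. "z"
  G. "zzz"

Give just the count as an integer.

A. "x" → match
B. "xy" → no match
C. "yz" → no match
D. "xxx" → match
E. "zzx" → match
F. "z" → match
G. "zzz" → match
Total matched: 5

5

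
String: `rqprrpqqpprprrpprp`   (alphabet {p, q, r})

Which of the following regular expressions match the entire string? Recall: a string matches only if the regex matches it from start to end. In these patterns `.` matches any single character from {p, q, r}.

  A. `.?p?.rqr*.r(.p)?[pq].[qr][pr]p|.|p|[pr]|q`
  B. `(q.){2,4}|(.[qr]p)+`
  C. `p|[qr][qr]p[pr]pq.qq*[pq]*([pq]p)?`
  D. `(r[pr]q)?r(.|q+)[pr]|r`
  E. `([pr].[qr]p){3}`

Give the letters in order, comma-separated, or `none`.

A → no match
B → match
C → no match
D → no match
E → no match

B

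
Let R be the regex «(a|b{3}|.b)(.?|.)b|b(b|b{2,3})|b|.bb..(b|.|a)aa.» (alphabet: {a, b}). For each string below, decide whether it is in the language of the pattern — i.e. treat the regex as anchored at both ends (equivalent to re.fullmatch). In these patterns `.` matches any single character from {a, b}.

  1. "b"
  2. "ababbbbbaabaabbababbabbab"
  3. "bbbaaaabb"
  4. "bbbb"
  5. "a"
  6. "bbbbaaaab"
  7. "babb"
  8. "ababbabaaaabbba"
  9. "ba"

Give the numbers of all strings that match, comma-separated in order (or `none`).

1, 4, 6

1. "b" → match
2 → no match
3. "bbbaaaabb" → no match
4. "bbbb" → match
5. "a" → no match
6. "bbbbaaaab" → match
7. "babb" → no match
8 → no match
9. "ba" → no match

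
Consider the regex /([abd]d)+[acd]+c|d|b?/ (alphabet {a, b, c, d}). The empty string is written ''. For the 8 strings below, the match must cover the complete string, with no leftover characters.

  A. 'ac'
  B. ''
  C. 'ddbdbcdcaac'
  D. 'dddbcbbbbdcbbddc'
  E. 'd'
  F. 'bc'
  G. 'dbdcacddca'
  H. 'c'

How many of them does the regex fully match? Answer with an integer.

2

A → no match
B → match
C → no match
D → no match
E → match
F → no match
G → no match
H → no match
Total matched: 2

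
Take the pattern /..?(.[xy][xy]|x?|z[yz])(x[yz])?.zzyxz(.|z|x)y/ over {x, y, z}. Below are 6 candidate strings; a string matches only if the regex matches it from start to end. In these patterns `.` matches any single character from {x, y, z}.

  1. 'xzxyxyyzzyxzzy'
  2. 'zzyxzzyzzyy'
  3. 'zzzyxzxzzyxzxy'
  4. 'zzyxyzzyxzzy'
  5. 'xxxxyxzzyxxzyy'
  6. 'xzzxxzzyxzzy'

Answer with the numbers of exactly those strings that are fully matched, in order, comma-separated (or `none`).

1 → match
2 → no match
3 → match
4 → match
5 → no match
6 → no match

1, 3, 4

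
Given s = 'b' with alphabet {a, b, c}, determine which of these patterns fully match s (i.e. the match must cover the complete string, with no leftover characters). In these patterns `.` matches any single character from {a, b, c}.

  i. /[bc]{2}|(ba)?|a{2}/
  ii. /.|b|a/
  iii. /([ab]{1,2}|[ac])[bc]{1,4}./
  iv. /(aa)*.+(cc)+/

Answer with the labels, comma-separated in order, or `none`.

ii

i → no match
ii → match
iii → no match
iv → no match — must end with 'cc'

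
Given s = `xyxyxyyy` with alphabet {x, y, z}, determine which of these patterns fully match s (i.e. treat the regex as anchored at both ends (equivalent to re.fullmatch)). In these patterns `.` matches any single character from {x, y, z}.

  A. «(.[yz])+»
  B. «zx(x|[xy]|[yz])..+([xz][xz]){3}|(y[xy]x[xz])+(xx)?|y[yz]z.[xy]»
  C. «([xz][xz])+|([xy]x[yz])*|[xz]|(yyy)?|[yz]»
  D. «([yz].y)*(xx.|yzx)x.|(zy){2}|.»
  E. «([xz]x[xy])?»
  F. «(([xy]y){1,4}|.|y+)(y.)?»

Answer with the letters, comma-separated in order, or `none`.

A, F

A → match
B → no match
C → no match
D → no match
E → no match
F → match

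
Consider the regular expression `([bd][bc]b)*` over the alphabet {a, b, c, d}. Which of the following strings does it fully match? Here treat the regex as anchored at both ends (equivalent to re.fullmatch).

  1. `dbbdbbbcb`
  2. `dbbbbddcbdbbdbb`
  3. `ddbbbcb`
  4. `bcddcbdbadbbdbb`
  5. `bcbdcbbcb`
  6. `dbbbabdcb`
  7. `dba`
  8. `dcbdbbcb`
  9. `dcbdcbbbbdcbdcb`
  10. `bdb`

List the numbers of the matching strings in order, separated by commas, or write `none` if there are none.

1, 5, 9

1 → match
2 → no match
3 → no match
4 → no match
5 → match
6 → no match
7 → no match
8 → no match
9 → match
10 → no match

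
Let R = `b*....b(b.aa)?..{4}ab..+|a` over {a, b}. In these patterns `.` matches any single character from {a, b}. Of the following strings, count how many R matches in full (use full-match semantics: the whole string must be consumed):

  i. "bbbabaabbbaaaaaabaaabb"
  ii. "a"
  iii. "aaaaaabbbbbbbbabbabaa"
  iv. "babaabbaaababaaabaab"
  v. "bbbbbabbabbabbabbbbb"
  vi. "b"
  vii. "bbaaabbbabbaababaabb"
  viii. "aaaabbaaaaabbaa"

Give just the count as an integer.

4

i → no match
ii → match
iii → no match
iv → match
v → no match
vi → no match
vii → match
viii → match
Total matched: 4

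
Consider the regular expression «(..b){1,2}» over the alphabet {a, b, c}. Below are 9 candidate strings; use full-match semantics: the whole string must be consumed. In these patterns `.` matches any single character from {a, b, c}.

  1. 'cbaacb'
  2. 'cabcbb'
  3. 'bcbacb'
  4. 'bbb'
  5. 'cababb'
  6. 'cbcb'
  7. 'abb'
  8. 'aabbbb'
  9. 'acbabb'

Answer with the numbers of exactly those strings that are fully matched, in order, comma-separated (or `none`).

1 → no match
2 → match
3 → match
4 → match
5 → match
6 → no match
7 → match
8 → match
9 → match

2, 3, 4, 5, 7, 8, 9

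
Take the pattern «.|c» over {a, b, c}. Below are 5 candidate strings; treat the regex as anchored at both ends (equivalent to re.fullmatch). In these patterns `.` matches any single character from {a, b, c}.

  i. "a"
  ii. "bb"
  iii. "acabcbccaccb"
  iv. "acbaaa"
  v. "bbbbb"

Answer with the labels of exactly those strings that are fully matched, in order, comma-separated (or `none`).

i

i → match
ii → no match
iii → no match
iv → no match
v → no match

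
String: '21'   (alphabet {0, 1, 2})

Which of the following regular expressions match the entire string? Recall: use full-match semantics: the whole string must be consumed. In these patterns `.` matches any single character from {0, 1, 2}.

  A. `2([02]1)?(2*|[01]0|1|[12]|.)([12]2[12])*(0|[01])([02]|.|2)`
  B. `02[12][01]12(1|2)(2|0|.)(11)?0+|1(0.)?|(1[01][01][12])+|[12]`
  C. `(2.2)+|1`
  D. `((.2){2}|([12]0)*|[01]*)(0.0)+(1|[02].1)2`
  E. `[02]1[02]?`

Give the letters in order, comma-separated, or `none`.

E

A → no match
B → no match
C → no match
D → no match — must end with '12'
E → match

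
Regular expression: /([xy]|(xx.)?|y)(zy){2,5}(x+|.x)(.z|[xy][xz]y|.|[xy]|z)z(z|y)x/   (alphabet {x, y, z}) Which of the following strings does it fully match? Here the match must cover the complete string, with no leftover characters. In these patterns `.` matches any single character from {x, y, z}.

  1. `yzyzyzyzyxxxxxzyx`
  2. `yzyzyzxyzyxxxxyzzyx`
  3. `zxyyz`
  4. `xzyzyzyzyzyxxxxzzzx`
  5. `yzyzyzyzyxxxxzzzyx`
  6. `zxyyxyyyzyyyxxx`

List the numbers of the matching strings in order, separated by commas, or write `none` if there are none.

1, 4, 5

1 → match
2 → no match
3 → no match — must end with `x`
4 → match
5 → match
6 → no match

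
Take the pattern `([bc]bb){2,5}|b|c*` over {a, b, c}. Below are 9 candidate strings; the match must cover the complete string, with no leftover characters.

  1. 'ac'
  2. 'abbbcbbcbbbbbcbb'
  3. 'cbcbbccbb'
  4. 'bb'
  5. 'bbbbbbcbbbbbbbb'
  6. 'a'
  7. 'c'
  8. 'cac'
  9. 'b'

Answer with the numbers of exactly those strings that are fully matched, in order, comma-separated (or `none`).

5, 7, 9

1 → no match
2 → no match
3 → no match
4 → no match
5 → match
6 → no match
7 → match
8 → no match
9 → match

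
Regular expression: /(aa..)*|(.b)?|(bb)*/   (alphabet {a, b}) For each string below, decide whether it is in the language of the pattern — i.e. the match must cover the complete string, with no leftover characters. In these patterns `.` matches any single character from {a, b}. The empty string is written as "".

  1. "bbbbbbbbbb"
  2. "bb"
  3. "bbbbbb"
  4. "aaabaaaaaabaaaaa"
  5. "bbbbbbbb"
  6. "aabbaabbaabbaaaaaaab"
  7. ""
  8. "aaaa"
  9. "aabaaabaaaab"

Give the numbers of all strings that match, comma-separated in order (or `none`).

1 → match
2 → match
3 → match
4 → match
5 → match
6 → match
7 → match
8 → match
9 → match

1, 2, 3, 4, 5, 6, 7, 8, 9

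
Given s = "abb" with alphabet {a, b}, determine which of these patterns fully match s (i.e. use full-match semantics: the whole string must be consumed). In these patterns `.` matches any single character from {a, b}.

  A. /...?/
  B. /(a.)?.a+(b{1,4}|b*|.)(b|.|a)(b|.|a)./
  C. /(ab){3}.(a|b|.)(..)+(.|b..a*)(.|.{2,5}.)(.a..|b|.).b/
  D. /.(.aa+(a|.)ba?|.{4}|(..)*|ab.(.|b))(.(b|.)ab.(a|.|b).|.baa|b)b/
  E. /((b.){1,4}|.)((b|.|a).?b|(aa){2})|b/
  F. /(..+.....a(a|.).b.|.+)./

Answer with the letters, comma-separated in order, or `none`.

A, D, E, F

A → match
B → no match
C → no match
D → match
E → match
F → match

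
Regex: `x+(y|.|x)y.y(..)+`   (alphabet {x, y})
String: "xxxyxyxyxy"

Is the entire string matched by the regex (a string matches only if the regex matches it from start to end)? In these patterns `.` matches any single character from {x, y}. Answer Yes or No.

Yes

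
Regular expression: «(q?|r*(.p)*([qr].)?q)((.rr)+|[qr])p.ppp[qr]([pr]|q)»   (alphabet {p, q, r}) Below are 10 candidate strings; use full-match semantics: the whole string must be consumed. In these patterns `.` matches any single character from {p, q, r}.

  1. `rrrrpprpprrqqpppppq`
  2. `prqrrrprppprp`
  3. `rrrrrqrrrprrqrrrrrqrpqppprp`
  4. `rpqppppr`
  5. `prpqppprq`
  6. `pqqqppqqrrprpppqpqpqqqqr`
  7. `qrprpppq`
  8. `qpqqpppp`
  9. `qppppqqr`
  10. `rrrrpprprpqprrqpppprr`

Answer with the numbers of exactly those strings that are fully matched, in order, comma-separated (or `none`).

1 → no match
2 → no match
3 → no match
4 → no match
5 → no match
6 → no match
7 → no match
8 → no match
9 → no match
10 → no match

none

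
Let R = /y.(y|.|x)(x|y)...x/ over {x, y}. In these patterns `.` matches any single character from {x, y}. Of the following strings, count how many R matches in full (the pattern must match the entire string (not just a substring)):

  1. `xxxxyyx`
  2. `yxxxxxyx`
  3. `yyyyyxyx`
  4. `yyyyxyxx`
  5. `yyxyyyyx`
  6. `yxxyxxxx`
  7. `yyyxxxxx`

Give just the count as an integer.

6

1 → no match — must start with `y`
2 → match
3 → match
4 → match
5 → match
6 → match
7 → match
Total matched: 6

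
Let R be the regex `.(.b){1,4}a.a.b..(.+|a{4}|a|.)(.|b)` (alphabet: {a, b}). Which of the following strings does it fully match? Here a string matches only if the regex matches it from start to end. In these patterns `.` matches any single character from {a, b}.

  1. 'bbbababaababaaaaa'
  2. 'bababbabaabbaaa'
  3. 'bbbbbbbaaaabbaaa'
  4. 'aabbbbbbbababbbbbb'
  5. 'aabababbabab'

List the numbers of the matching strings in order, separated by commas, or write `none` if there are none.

1, 3, 4, 5

1 → match
2 → no match
3 → match
4 → match
5 → match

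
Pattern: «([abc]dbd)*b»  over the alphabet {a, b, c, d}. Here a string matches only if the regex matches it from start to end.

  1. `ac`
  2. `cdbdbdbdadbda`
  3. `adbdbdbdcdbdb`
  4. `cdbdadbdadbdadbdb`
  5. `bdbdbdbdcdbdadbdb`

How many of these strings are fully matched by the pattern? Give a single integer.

1. `ac` → no match — must end with `b`
2 → no match — must end with `b`
3 → match
4 → match
5 → match
Total matched: 3

3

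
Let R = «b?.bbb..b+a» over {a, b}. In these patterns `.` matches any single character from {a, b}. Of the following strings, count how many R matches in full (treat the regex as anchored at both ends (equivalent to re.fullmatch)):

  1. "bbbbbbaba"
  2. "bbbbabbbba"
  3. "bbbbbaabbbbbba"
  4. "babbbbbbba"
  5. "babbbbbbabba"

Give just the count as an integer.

4

1. "bbbbbbaba" → match
2. "bbbbabbbba" → match
3 → match
4. "babbbbbbba" → match
5. "babbbbbbabba" → no match
Total matched: 4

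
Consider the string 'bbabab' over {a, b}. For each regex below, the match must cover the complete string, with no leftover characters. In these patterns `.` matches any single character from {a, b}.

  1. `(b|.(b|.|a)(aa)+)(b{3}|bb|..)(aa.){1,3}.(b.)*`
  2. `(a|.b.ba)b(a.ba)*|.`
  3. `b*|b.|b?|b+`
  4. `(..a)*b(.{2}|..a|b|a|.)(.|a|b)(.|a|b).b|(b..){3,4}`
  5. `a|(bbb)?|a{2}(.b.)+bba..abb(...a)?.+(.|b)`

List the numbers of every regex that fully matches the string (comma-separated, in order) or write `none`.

2, 4

1 → no match
2 → match
3 → no match
4 → match
5 → no match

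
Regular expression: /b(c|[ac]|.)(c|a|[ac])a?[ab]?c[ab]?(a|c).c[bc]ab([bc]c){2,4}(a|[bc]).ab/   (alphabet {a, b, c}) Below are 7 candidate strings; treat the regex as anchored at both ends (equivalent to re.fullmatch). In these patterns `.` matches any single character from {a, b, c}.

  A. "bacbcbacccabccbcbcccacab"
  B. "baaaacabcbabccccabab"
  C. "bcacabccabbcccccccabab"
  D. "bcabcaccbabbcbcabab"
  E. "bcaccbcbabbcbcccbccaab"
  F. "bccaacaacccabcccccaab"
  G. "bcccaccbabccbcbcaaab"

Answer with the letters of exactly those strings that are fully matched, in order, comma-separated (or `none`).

A, B, C, D, E, F, G

A → match
B → match
C → match
D → match
E → match
F → match
G → match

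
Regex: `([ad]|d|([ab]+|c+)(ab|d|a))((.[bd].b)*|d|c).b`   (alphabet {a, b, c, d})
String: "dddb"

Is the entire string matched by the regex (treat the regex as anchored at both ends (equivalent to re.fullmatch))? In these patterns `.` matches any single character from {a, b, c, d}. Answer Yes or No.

Yes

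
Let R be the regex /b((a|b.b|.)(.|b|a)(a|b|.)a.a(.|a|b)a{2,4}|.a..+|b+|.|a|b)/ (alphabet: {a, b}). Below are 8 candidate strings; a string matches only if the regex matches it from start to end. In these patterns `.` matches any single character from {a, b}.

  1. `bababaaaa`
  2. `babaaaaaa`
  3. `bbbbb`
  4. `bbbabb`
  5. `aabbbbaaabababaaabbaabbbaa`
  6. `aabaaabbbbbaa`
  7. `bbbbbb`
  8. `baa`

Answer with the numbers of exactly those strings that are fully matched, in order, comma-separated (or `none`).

3, 7

1. `bababaaaa` → no match
2. `babaaaaaa` → no match
3. `bbbbb` → match
4. `bbbabb` → no match
5 → no match — must start with `b`
6 → no match — must start with `b`
7. `bbbbbb` → match
8. `baa` → no match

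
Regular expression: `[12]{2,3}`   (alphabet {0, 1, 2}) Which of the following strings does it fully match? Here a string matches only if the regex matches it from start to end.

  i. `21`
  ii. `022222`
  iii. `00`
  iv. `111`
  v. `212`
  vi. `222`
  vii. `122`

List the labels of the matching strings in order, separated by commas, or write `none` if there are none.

i, iv, v, vi, vii

i. `21` → match
ii. `022222` → no match
iii. `00` → no match
iv. `111` → match
v. `212` → match
vi. `222` → match
vii. `122` → match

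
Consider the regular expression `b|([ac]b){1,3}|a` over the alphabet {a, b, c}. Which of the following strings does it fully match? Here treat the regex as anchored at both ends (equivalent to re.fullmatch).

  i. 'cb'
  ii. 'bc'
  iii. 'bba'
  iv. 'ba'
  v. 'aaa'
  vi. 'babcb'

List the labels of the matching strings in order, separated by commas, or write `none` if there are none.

i → match
ii → no match
iii → no match
iv → no match
v → no match
vi → no match

i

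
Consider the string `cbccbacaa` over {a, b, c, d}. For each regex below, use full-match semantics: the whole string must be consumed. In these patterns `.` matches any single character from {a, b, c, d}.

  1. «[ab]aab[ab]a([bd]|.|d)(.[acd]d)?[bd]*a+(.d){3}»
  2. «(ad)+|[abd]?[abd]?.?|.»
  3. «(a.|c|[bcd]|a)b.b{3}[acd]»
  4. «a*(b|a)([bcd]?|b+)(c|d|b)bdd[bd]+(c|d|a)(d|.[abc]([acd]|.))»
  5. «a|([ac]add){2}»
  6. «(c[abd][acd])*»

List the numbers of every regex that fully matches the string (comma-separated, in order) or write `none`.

6

1 → no match — must end with `d`
2 → no match
3 → no match
4 → no match
5 → no match
6 → match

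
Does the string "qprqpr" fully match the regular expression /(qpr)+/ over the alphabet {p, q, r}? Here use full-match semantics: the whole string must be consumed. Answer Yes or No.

Yes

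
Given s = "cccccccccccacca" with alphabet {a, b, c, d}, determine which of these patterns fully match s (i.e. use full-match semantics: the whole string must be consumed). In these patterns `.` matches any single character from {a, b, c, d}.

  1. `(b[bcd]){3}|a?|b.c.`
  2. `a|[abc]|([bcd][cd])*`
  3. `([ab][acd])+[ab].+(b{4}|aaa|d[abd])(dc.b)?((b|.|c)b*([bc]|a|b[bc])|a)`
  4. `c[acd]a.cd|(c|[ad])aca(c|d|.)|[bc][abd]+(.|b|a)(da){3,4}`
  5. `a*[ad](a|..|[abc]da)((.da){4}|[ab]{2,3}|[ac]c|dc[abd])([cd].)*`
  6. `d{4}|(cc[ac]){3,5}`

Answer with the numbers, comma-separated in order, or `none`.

1 → no match
2 → no match
3 → no match
4 → no match
5 → no match
6 → match

6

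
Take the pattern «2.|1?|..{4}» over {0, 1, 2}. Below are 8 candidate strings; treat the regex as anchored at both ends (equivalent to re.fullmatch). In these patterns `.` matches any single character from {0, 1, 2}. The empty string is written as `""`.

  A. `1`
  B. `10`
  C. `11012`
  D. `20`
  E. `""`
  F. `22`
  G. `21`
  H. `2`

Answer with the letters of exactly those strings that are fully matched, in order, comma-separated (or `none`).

A → match
B → no match
C → match
D → match
E → match
F → match
G → match
H → no match

A, C, D, E, F, G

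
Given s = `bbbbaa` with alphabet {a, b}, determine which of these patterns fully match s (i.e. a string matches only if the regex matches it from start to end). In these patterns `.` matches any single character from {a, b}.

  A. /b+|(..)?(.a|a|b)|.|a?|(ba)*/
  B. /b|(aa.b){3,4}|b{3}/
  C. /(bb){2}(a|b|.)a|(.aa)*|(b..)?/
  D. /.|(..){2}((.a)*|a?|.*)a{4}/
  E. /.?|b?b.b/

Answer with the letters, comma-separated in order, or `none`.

C

A → no match
B → no match — must end with `b`
C → match
D → no match
E → no match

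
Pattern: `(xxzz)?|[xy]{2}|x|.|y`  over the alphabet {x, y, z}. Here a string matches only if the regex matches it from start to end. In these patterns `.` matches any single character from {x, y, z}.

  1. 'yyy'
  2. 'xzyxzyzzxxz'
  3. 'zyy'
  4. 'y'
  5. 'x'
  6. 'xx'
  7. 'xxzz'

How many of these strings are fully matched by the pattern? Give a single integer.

1 → no match
2 → no match
3 → no match
4 → match
5 → match
6 → match
7 → match
Total matched: 4

4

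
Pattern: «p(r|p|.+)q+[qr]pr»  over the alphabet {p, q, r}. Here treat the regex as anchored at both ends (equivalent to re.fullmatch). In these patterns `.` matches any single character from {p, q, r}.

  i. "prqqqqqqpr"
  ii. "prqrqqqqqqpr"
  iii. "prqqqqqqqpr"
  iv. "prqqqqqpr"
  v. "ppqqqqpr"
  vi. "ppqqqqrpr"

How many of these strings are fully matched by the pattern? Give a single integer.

i → match
ii → match
iii → match
iv → match
v → match
vi → match
Total matched: 6

6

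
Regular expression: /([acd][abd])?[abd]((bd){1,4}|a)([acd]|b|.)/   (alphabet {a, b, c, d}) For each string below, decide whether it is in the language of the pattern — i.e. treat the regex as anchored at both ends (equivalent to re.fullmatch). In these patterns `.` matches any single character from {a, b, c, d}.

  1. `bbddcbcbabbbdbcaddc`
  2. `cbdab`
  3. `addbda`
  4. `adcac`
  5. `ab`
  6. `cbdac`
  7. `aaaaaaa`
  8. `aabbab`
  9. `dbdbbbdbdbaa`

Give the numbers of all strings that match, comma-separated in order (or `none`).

1 → no match
2 → match
3 → match
4 → no match
5 → no match
6 → match
7 → no match
8 → no match
9 → no match

2, 3, 6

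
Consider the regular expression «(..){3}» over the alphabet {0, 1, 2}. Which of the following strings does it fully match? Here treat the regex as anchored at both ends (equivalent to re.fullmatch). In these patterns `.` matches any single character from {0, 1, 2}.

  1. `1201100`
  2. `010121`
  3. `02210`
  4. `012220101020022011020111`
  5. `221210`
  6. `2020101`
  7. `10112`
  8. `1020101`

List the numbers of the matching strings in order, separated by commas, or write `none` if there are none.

1 → no match
2 → match
3 → no match
4 → no match
5 → match
6 → no match
7 → no match
8 → no match

2, 5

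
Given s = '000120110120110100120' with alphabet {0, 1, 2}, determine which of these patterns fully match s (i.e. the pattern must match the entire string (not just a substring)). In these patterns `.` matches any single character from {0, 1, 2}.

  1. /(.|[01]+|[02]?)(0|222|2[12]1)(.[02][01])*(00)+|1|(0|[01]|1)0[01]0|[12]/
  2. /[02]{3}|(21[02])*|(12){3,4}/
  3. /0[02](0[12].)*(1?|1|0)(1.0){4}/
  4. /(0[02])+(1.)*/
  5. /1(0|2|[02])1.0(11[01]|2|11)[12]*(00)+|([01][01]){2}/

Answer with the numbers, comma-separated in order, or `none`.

1 → no match
2 → no match
3 → match
4 → no match
5 → no match

3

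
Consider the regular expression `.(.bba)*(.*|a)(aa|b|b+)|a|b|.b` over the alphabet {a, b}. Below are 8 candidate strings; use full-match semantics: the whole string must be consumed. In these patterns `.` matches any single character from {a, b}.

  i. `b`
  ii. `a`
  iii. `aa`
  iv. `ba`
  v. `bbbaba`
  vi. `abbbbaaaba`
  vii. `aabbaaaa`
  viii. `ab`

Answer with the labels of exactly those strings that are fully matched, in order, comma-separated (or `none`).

i → match
ii → match
iii → no match
iv → no match
v → no match
vi → no match
vii → match
viii → match

i, ii, vii, viii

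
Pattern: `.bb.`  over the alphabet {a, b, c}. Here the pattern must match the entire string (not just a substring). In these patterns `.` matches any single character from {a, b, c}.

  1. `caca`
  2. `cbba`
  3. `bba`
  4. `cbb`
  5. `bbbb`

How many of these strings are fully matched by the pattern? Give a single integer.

1 → no match
2 → match
3 → no match
4 → no match
5 → match
Total matched: 2

2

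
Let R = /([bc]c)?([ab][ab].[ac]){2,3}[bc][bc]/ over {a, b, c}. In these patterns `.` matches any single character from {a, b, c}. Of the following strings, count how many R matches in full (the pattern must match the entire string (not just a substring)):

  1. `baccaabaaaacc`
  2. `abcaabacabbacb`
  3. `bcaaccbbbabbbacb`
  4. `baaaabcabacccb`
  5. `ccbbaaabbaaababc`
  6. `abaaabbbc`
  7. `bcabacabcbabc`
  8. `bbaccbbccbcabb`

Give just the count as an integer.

4

1 → no match
2 → match
3 → match
4 → match
5 → match
6 → no match
7 → no match
8 → no match
Total matched: 4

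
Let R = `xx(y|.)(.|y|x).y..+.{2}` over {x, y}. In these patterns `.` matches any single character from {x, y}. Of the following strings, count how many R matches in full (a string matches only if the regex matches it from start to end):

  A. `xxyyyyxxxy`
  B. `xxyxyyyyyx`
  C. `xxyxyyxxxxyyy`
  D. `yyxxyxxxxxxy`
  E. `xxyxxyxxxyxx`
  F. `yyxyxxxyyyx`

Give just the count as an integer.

4

A → match
B → match
C → match
D → no match — must start with `xx`
E → match
F → no match — must start with `xx`
Total matched: 4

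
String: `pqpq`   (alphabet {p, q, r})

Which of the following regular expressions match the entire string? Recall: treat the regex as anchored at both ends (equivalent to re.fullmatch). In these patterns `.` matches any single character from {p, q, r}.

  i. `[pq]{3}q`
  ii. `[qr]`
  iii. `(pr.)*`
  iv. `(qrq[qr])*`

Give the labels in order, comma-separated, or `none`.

i

i → match
ii → no match
iii → no match
iv → no match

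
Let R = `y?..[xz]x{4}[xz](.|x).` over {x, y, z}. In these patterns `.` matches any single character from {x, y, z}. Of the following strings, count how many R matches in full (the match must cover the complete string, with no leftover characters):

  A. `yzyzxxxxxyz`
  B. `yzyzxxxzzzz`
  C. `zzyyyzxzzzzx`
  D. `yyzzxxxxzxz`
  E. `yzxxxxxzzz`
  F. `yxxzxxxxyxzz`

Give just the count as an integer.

A → match
B → no match
C → no match
D → match
E → match
F → no match
Total matched: 3

3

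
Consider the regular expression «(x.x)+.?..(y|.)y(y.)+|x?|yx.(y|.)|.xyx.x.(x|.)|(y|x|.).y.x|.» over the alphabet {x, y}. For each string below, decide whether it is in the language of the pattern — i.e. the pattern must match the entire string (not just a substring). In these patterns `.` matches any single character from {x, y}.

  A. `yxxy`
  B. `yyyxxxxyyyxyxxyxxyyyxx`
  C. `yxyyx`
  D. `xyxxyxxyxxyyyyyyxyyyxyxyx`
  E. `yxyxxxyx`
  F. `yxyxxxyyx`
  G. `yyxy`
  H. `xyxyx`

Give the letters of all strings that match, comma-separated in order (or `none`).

A → match
B → no match
C → match
D → match
E → match
F → no match
G → no match
H → no match

A, C, D, E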